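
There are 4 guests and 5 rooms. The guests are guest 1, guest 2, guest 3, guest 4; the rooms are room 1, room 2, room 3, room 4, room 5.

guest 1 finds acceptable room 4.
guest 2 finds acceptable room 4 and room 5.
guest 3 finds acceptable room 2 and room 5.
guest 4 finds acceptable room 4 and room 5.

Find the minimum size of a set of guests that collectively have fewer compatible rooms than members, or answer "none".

Take S = {guest 1, guest 2, guest 4}. Its neighbourhood is {room 4, room 5}, so |N(S)| = 2 < |S| = 3.
Every subset of size less than 3 has at least as many neighbours as members, so 3 is the minimum.

3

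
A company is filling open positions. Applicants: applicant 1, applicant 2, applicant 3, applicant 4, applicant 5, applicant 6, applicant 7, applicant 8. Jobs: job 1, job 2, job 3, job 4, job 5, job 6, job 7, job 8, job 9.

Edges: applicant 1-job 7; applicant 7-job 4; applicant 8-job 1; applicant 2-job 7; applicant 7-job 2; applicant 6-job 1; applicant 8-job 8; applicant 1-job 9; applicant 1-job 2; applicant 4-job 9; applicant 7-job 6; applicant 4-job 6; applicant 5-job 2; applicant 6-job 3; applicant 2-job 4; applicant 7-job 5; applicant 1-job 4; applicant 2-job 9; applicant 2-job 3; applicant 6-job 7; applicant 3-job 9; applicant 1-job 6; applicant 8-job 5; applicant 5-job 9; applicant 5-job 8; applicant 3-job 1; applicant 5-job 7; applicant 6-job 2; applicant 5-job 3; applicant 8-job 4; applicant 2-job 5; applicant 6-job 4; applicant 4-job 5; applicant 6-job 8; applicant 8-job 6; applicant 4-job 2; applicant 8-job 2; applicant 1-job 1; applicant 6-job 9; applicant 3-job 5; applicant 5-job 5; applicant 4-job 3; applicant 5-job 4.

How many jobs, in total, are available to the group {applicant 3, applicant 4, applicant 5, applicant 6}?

The union of neighbours of {applicant 3, applicant 4, applicant 5, applicant 6} is {job 1, job 2, job 3, job 4, job 5, job 6, job 7, job 8, job 9}, which has 9 elements.
Since |N(S)| = 9 ≥ |S| = 4, Hall's condition holds for this subset.

9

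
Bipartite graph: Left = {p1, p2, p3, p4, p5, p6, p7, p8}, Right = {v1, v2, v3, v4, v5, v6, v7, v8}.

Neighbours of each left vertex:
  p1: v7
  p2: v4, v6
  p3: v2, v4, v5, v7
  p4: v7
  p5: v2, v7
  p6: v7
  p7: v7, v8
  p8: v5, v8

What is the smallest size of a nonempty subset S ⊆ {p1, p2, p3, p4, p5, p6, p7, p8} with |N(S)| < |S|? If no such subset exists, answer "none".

2

Take S = {p1, p4}. Its neighbourhood is {v7}, so |N(S)| = 1 < |S| = 2.
No single vertex violates Hall's condition since each has at least one neighbour, so 2 is the minimum.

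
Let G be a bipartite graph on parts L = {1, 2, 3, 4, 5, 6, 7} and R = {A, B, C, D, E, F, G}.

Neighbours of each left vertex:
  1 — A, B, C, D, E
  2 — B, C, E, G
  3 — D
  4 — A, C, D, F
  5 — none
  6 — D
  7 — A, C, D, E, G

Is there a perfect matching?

No

The set {3, 5, 6} has only 1 neighbour ({D}), so by Hall's theorem at most 5 of the 7 left vertices can be matched.
Hence no matching covers every left vertex.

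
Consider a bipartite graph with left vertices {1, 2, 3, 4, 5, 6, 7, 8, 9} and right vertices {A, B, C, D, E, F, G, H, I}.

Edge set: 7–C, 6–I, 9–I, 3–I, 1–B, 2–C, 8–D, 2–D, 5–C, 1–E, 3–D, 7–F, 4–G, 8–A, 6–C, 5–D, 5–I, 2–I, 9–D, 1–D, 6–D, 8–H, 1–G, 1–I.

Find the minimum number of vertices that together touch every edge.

7

{1, 4, 7, 8, C, D, I} is a vertex cover of size 7: every edge has an endpoint in this set.
No smaller cover exists because 1–E, 2–D, 3–I, 4–G, 5–C, 7–F, 8–H is a matching of size 7, and a cover must include an endpoint of each of these disjoint edges (König's theorem).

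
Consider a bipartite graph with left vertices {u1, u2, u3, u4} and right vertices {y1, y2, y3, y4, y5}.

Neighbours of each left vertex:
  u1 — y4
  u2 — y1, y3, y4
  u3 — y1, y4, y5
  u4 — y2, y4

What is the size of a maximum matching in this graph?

4

For example, pair u1–y4, u2–y3, u3–y1, u4–y2.
This saturates every left vertex, so 4 is the maximum.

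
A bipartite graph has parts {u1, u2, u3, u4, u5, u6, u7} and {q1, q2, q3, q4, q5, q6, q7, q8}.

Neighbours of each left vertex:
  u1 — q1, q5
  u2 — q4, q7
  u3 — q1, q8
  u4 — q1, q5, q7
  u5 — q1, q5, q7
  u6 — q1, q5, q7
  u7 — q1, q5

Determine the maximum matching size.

For example, pair u1→q1, u2→q4, u3→q8, u4→q5, u5→q7.
The set {u1, u4, u5, u6, u7} has only 3 neighbours ({q1, q5, q7}), so by Hall's theorem at most 5 of the 7 left vertices can be matched.

5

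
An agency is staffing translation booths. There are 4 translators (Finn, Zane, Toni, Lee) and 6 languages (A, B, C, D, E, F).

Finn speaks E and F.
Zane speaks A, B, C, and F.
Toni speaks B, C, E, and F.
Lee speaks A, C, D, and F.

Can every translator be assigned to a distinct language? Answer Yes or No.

Yes

For example, pair Finn–E, Zane–B, Toni–C, Lee–F.
All 4 translators are covered.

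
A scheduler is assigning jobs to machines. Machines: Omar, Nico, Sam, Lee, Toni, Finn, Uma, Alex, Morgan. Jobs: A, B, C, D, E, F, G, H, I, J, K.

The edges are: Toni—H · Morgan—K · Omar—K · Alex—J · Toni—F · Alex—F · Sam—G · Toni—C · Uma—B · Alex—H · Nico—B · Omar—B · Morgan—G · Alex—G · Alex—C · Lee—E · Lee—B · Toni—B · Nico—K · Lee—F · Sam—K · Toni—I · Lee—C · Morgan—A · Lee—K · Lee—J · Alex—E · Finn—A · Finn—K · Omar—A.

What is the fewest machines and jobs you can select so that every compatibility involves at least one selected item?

A maximum matching has 7 edges (e.g. Omar–A, Nico–B, Sam–G, Lee–E, Toni–H, Finn–K, Alex–J).
By König's theorem the minimum vertex cover has the same size. One such cover is {Lee, Toni, Alex, A, B, G, K}.

7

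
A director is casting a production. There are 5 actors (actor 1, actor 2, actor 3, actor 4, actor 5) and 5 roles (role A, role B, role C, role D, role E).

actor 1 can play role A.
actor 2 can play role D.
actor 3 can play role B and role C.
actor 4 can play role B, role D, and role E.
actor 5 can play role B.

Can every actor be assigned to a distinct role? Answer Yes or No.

Yes

One maximum matching: actor 1-role A, actor 2-role D, actor 3-role C, actor 4-role E, actor 5-role B.
Every actor is matched, so this is a perfect matching.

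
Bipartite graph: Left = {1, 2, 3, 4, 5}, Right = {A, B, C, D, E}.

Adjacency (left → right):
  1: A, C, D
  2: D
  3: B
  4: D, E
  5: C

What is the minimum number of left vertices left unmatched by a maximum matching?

For example, pair 1-A, 2-D, 3-B, 4-E, 5-C.
This saturates every left vertex, so 5 is the maximum.
That matches 5 of the 5, leaving 0 unmatched; no matching can do better.

0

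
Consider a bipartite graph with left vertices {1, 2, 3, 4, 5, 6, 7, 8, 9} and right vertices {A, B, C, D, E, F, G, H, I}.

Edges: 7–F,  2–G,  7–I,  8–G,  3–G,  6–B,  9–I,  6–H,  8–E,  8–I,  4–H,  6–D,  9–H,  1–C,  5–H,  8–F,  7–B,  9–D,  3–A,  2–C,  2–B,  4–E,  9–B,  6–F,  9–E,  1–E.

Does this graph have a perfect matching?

For example, pair 1-C, 2-G, 3-A, 4-E, 5-H, 6-D, 7-I, 8-F, 9-B.
All 9 left vertices are covered.

Yes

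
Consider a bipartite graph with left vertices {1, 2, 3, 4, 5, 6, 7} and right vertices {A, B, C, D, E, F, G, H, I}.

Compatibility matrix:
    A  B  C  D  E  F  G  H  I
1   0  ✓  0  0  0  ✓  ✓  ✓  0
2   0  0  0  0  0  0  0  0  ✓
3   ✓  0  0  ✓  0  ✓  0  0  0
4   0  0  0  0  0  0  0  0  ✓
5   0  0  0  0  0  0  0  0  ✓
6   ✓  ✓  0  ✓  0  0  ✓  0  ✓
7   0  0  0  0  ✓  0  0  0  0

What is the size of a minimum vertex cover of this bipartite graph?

A maximum matching has 5 edges (e.g. 1–B, 2–I, 3–F, 6–G, 7–E).
By König's theorem the minimum vertex cover has the same size. One such cover is {1, 3, 6, 7, I}.

5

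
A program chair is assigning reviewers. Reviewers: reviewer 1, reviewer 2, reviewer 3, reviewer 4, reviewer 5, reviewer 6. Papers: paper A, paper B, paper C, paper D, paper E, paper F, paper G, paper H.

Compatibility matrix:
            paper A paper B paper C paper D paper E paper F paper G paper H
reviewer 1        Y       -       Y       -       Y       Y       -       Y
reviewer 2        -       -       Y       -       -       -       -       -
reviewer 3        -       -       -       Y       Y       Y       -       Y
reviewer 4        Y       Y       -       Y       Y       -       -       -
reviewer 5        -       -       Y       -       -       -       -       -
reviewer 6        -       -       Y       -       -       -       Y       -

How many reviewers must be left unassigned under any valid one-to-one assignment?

1

For example, pair reviewer 1–paper E, reviewer 2–paper C, reviewer 3–paper F, reviewer 4–paper D, reviewer 6–paper G.
The set {reviewer 2, reviewer 5} has only 1 neighbour ({paper C}), so by Hall's theorem at most 5 of the 6 reviewers can be matched.
That matches 5 of the 6, leaving 1 unmatched; no matching can do better.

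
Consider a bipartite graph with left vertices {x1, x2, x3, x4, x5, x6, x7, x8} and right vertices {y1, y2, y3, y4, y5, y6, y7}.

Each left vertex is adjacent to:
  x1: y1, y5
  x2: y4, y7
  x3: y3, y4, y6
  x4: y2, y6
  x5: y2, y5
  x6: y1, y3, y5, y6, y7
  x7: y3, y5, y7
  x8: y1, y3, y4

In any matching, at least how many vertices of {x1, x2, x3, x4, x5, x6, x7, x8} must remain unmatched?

One maximum matching: x1–y1, x2–y7, x3–y4, x4–y2, x5–y5, x6–y6, x7–y3.
The set {x1, x2, x3, x4, x5, x6, x7, x8} has only 7 neighbours ({y1, y2, y3, y4, y5, y6, y7}), so by Hall's theorem at most 7 of the 8 left vertices can be matched.
That matches 7 of the 8, leaving 1 unmatched; no matching can do better.

1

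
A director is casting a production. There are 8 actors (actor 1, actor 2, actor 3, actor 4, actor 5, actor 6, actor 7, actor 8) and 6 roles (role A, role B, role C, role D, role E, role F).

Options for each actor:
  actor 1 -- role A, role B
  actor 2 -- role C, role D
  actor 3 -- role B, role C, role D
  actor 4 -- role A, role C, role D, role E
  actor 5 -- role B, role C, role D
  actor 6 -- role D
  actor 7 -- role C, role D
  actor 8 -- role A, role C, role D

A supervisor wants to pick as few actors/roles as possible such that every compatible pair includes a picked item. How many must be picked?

5

A maximum matching has 5 edges (e.g. actor 1–role A, actor 2–role C, actor 3–role B, actor 4–role E, actor 5–role D).
By König's theorem the minimum vertex cover has the same size. One such cover is {actor 4, role A, role B, role C, role D}.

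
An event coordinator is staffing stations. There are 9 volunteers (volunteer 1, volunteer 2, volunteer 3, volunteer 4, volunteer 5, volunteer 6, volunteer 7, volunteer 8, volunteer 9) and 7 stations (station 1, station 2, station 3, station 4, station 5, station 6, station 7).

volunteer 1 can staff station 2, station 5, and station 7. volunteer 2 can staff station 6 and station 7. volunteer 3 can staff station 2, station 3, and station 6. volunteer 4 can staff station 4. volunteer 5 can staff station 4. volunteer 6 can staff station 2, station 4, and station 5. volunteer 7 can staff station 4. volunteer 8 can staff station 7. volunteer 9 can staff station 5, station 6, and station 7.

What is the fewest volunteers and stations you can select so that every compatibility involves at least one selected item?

A maximum matching has 6 edges (e.g. volunteer 1–station 2, volunteer 2–station 6, volunteer 3–station 3, volunteer 4–station 4, volunteer 6–station 5, volunteer 8–station 7).
By König's theorem the minimum vertex cover has the same size. One such cover is {volunteer 3, station 2, station 4, station 5, station 6, station 7}.

6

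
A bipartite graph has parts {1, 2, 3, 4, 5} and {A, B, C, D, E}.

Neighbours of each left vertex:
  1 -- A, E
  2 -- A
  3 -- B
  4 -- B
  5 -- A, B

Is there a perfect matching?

The set {2, 3, 4, 5} has only 2 neighbours ({A, B}), so by Hall's theorem at most 3 of the 5 left vertices can be matched.
Hence no matching covers every left vertex.

No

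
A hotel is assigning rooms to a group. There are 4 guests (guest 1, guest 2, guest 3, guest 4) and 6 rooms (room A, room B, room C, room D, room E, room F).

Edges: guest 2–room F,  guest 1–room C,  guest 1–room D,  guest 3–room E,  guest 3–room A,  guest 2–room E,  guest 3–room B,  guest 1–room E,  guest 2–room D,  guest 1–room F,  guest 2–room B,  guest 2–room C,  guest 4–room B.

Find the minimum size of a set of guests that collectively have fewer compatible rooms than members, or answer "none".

A matching saturating every guest exists, for instance guest 1→room D, guest 2→room C, guest 3→room E, guest 4→room B.
By Hall's marriage theorem, this means |N(S)| ≥ |S| for every subset S, so no violating subset exists.

none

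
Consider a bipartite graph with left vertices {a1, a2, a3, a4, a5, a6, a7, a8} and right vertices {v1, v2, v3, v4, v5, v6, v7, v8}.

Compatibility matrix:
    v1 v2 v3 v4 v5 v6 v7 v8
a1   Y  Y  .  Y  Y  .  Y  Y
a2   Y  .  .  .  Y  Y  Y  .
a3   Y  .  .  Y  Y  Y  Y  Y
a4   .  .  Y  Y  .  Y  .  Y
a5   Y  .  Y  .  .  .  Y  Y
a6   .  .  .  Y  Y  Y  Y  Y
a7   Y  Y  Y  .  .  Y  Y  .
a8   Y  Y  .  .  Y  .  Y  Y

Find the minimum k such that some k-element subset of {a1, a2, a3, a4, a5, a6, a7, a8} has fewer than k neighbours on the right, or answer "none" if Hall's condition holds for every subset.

A matching saturating every left vertex exists, for instance a1→v8, a2→v7, a3→v6, a4→v4, a5→v1, a6→v5, a7→v3, a8→v2.
By Hall's marriage theorem, this means |N(S)| ≥ |S| for every subset S, so no violating subset exists.

none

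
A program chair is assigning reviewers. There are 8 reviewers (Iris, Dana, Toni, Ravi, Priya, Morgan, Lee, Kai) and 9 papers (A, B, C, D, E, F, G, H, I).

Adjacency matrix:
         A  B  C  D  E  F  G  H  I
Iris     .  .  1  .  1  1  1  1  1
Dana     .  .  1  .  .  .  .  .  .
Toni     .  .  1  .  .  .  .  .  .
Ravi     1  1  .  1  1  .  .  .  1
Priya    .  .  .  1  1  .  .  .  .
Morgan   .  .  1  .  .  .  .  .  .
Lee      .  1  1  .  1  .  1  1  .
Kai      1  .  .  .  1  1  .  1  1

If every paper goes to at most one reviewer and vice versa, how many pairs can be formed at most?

A valid assignment of size 6: Iris→G, Dana→C, Ravi→E, Priya→D, Lee→H, Kai→A.
The set {Dana, Toni, Morgan} has only 1 neighbour ({C}), so by Hall's theorem at most 6 of the 8 reviewers can be matched.

6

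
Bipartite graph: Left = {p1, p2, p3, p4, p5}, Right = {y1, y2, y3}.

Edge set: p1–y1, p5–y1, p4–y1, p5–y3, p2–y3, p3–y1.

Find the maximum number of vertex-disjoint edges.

One maximum matching: p1-y1, p2-y3.
The set {p1, p2, p3, p4, p5} has only 2 neighbours ({y1, y3}), so by Hall's theorem at most 2 of the 5 left vertices can be matched.

2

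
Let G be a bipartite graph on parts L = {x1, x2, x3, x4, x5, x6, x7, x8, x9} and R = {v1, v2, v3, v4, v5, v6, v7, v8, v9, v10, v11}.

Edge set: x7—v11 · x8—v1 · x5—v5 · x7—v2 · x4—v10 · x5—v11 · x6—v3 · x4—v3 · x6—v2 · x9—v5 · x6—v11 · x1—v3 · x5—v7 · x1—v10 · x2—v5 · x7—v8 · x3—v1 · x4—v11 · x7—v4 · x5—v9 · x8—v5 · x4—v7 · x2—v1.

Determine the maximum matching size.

A valid assignment of size 7: x1–v3, x2–v5, x3–v1, x4–v10, x5–v7, x6–v11, x7–v2.
The set {x2, x3, x8, x9} has only 2 neighbours ({v1, v5}), so by Hall's theorem at most 7 of the 9 left vertices can be matched.

7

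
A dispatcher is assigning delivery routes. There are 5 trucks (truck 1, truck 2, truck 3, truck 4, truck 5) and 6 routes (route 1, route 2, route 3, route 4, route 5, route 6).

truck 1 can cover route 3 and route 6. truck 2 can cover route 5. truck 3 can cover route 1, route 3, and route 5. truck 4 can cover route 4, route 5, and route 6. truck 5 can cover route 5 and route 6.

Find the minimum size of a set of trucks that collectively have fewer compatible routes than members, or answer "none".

A matching saturating every truck exists, for instance truck 1→route 3, truck 2→route 5, truck 3→route 1, truck 4→route 4, truck 5→route 6.
By Hall's marriage theorem, this means |N(S)| ≥ |S| for every subset S, so no violating subset exists.

none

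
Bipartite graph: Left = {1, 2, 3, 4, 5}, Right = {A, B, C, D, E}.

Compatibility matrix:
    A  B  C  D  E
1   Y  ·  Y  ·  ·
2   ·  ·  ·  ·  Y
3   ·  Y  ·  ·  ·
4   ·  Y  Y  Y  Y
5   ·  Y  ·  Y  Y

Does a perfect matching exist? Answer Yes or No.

Yes

For example, pair 1→A, 2→E, 3→B, 4→C, 5→D.
Every left vertex is matched, so this is a perfect matching.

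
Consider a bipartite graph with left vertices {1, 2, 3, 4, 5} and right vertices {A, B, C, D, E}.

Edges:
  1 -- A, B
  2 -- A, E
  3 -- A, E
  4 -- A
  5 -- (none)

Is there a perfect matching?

The set {2, 3, 4, 5} has only 2 neighbours ({A, E}), so by Hall's theorem at most 3 of the 5 left vertices can be matched.
Hence no matching covers every left vertex.

No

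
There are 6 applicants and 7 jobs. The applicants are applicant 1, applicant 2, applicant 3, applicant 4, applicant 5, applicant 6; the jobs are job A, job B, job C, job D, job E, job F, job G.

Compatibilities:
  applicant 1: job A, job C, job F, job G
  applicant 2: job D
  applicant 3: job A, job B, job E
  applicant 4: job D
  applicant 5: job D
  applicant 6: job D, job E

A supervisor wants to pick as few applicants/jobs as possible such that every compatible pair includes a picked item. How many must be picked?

The 4 edges applicant 1–job G, applicant 2–job D, applicant 3–job A, applicant 6–job E form a matching, so any vertex cover needs at least 4 vertices (one per matched edge).
Conversely {applicant 1, applicant 3, applicant 6, job D} meets every edge and has exactly 4 vertices, so 4 is optimal.

4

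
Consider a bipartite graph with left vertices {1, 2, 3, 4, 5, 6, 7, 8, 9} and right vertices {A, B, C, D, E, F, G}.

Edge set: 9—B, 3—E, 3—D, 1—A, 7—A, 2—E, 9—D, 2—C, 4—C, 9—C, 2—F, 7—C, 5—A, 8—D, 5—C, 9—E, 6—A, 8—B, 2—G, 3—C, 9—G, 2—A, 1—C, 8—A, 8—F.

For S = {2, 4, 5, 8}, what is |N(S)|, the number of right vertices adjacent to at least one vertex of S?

7

The union of neighbours of {2, 4, 5, 8} is {A, B, C, D, E, F, G}, which has 7 elements.
Since |N(S)| = 7 ≥ |S| = 4, Hall's condition holds for this subset.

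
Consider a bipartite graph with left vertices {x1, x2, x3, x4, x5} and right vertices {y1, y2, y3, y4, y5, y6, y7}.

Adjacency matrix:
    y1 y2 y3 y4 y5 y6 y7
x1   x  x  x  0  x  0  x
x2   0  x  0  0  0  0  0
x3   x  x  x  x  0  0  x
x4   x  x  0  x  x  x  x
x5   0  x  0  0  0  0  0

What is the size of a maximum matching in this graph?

4

One maximum matching: x1→y3, x2→y2, x3→y7, x4→y6.
The set {x2, x5} has only 1 neighbour ({y2}), so by Hall's theorem at most 4 of the 5 left vertices can be matched.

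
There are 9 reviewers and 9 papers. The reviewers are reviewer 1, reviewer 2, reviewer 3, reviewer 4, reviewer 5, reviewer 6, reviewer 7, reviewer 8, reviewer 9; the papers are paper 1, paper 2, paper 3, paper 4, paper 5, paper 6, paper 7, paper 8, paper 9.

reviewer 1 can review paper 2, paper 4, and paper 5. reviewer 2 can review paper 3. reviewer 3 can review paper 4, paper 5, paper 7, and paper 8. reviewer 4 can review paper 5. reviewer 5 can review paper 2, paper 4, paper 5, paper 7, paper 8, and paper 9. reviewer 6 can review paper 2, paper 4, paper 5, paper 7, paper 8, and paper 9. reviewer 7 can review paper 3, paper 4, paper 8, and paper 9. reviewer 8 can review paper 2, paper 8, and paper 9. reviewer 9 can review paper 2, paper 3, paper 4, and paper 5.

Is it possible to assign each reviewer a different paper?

The set {reviewer 1, reviewer 2, reviewer 3, reviewer 4, reviewer 5, reviewer 6, reviewer 7, reviewer 8, reviewer 9} has only 7 neighbours ({paper 2, paper 3, paper 4, paper 5, paper 7, paper 8, paper 9}), so by Hall's theorem at most 7 of the 9 reviewers can be matched.
Hence no matching covers every reviewer.

No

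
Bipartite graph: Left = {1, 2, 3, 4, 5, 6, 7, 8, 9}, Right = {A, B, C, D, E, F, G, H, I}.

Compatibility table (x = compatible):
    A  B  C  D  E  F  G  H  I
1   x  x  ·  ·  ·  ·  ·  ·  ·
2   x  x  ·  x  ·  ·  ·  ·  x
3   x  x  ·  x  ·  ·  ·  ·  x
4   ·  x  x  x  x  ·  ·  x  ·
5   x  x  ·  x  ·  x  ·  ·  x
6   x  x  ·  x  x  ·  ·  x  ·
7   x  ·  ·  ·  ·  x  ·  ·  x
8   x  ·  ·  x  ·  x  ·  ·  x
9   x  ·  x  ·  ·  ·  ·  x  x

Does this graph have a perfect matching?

The set {1, 2, 3, 5, 7, 8} has only 5 neighbours ({A, B, D, F, I}), so by Hall's theorem at most 8 of the 9 left vertices can be matched.
Hence no matching covers every left vertex.

No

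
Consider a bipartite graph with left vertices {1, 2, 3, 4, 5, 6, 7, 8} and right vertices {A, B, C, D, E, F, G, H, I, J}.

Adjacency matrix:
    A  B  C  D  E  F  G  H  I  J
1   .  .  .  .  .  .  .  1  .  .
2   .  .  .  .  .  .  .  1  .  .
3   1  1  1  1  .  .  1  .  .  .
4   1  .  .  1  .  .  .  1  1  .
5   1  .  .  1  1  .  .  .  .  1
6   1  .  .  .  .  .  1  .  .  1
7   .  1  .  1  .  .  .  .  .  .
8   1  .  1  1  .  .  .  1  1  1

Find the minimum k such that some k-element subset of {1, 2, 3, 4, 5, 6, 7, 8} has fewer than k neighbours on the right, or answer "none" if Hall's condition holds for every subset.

Take S = {1, 2}. Its neighbourhood is {H}, so |N(S)| = 1 < |S| = 2.
No single vertex violates Hall's condition since each has at least one neighbour, so 2 is the minimum.

2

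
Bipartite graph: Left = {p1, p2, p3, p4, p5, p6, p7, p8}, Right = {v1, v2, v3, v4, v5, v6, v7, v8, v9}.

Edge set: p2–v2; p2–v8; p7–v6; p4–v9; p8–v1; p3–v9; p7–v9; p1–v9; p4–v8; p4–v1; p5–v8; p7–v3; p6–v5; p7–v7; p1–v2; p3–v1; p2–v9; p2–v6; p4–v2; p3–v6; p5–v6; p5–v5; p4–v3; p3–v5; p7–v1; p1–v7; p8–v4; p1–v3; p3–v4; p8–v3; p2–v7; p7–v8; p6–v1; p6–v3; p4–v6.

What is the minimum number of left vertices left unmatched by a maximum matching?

A valid assignment of size 8: p1→v7, p2→v2, p3→v6, p4→v3, p5→v8, p6→v5, p7→v9, p8→v1.
This saturates every left vertex, so 8 is the maximum.
That matches 8 of the 8, leaving 0 unmatched; no matching can do better.

0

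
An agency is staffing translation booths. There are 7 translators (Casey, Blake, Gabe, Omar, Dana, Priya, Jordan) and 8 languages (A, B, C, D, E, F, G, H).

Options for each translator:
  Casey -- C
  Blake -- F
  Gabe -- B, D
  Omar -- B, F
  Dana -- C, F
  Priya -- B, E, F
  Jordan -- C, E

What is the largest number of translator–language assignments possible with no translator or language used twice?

One maximum matching: Casey–C, Blake–F, Gabe–D, Omar–B, Priya–E.
The set {Casey, Blake, Omar, Dana, Priya, Jordan} has only 4 neighbours ({B, C, E, F}), so by Hall's theorem at most 5 of the 7 translators can be matched.

5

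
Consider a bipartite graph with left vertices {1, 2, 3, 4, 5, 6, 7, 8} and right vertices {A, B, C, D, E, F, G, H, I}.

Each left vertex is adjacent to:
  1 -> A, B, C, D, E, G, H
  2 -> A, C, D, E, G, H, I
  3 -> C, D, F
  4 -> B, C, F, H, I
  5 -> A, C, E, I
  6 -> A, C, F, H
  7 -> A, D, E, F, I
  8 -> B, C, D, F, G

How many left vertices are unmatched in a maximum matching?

For example, pair 1-A, 2-H, 3-C, 4-B, 5-I, 6-F, 7-E, 8-G.
This saturates every left vertex, so 8 is the maximum.
That matches 8 of the 8, leaving 0 unmatched; no matching can do better.

0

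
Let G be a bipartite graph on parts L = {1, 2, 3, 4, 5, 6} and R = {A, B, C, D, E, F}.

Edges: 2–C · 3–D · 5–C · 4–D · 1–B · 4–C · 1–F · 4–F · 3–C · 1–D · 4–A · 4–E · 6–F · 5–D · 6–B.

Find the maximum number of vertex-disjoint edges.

A valid assignment of size 5: 1–F, 2–C, 3–D, 4–A, 6–B.
The set {2, 3, 5} has only 2 neighbours ({C, D}), so by Hall's theorem at most 5 of the 6 left vertices can be matched.

5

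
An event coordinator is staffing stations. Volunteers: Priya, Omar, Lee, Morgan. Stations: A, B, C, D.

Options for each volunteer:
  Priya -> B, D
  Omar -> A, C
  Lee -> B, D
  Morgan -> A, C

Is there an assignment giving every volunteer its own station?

Yes

A valid assignment of size 4: Priya→D, Omar→A, Lee→B, Morgan→C.
All 4 volunteers are covered.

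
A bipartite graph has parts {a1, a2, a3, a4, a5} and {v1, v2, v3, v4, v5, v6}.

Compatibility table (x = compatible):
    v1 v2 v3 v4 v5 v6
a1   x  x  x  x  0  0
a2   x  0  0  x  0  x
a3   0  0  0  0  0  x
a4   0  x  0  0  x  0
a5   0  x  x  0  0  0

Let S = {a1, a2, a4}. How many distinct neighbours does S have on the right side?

6

The union of neighbours of {a1, a2, a4} is {v1, v2, v3, v4, v5, v6}, which has 6 elements.
Since |N(S)| = 6 ≥ |S| = 3, Hall's condition holds for this subset.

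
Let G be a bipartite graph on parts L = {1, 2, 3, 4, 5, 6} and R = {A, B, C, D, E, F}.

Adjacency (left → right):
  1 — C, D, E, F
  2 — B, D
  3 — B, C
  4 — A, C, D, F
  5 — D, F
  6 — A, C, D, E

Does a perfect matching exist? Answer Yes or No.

One maximum matching: 1–C, 2–D, 3–B, 4–A, 5–F, 6–E.
Every left vertex is matched, so this is a perfect matching.

Yes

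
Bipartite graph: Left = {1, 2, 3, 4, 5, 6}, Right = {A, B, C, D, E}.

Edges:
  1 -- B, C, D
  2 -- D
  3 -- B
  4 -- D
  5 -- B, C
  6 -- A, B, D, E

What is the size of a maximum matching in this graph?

4

For example, pair 1-C, 2-D, 3-B, 6-E.
The set {1, 2, 3, 4, 5} has only 3 neighbours ({B, C, D}), so by Hall's theorem at most 4 of the 6 left vertices can be matched.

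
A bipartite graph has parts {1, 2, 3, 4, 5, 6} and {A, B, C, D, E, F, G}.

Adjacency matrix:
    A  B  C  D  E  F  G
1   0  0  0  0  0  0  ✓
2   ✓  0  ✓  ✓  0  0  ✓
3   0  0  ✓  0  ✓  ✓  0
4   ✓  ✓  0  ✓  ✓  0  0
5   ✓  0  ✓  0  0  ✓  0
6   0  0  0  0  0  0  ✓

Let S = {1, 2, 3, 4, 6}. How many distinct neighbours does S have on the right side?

7

The union of neighbours of {1, 2, 3, 4, 6} is {A, B, C, D, E, F, G}, which has 7 elements.
Since |N(S)| = 7 ≥ |S| = 5, Hall's condition holds for this subset.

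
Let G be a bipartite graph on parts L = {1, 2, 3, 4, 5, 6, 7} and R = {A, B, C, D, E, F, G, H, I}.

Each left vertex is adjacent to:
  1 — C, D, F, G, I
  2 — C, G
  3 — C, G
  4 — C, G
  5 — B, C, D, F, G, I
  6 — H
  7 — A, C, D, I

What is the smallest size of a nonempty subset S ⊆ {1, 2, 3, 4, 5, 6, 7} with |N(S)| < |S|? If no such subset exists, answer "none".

3

Take S = {2, 3, 4}. Its neighbourhood is {C, G}, so |N(S)| = 2 < |S| = 3.
Every subset of size less than 3 has at least as many neighbours as members, so 3 is the minimum.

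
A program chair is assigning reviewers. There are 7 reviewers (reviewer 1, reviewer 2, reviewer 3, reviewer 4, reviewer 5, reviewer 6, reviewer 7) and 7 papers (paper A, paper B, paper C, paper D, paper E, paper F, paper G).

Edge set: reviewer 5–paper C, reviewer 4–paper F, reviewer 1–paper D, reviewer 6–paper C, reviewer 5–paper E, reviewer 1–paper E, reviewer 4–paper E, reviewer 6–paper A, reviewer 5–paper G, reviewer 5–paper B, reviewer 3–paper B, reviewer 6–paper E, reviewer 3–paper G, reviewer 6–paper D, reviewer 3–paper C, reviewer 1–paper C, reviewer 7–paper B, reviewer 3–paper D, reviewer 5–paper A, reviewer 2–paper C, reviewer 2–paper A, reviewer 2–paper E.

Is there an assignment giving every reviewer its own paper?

A valid assignment of size 7: reviewer 1→paper E, reviewer 2→paper A, reviewer 3→paper D, reviewer 4→paper F, reviewer 5→paper G, reviewer 6→paper C, reviewer 7→paper B.
Every reviewer is matched, so this is a perfect matching.

Yes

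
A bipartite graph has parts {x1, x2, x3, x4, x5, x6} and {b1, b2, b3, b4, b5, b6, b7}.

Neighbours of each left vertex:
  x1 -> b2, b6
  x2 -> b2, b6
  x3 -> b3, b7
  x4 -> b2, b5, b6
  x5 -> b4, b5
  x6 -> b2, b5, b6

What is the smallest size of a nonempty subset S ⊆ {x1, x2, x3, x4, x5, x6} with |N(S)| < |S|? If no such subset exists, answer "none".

4

Take S = {x1, x2, x4, x6}. Its neighbourhood is {b2, b5, b6}, so |N(S)| = 3 < |S| = 4.
Every subset of size less than 4 has at least as many neighbours as members, so 4 is the minimum.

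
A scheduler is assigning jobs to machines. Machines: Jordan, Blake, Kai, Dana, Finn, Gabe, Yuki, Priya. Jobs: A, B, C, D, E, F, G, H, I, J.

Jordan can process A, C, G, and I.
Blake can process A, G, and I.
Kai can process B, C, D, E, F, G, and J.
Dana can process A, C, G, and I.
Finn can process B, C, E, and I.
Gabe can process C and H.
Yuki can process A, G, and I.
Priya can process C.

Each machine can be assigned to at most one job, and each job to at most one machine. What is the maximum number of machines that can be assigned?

7

A valid assignment of size 7: Jordan→G, Blake→I, Kai→J, Dana→C, Finn→B, Gabe→H, Yuki→A.
The set {Jordan, Blake, Dana, Yuki, Priya} has only 4 neighbours ({A, C, G, I}), so by Hall's theorem at most 7 of the 8 machines can be matched.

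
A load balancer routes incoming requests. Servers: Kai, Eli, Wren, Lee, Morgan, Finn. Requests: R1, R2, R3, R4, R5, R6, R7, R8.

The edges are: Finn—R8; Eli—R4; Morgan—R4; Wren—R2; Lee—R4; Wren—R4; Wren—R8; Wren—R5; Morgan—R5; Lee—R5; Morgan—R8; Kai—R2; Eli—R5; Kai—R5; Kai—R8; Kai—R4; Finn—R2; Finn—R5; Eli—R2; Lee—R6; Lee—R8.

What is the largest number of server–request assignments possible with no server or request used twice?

A valid assignment of size 5: Kai–R5, Eli–R2, Wren–R4, Lee–R6, Morgan–R8.
The set {Kai, Eli, Wren, Morgan, Finn} has only 4 neighbours ({R2, R4, R5, R8}), so by Hall's theorem at most 5 of the 6 servers can be matched.

5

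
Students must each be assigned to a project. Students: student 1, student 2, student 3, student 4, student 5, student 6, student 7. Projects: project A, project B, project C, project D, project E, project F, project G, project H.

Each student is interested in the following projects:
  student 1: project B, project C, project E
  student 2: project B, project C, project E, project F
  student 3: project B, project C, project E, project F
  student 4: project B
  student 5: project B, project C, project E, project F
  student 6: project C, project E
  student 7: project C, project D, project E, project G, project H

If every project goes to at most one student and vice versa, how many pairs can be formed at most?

5

One maximum matching: student 1→project E, student 2→project F, student 3→project C, student 4→project B, student 7→project H.
The set {student 1, student 2, student 3, student 4, student 5, student 6} has only 4 neighbours ({project B, project C, project E, project F}), so by Hall's theorem at most 5 of the 7 students can be matched.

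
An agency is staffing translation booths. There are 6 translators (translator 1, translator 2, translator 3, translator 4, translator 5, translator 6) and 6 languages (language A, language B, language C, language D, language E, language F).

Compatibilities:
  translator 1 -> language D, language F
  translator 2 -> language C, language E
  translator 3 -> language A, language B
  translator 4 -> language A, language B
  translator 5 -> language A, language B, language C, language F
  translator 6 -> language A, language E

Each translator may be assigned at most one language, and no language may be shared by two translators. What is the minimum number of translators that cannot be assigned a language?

For example, pair translator 1→language D, translator 2→language C, translator 3→language A, translator 4→language B, translator 5→language F, translator 6→language E.
All 6 translators are matched, so no larger matching exists.
That matches 6 of the 6, leaving 0 unmatched; no matching can do better.

0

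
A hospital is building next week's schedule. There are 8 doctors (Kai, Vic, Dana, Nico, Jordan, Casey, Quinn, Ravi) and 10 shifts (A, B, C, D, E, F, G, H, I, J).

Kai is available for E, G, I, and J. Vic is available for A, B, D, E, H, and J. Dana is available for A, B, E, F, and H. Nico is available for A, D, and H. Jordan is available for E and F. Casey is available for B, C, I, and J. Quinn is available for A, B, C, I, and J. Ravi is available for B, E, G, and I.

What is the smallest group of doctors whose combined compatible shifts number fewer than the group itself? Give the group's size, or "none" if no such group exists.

none

A matching saturating every doctor exists, for instance Kai→G, Vic→E, Dana→H, Nico→D, Jordan→F, Casey→J, Quinn→A, Ravi→B.
By Hall's marriage theorem, this means |N(S)| ≥ |S| for every subset S, so no violating subset exists.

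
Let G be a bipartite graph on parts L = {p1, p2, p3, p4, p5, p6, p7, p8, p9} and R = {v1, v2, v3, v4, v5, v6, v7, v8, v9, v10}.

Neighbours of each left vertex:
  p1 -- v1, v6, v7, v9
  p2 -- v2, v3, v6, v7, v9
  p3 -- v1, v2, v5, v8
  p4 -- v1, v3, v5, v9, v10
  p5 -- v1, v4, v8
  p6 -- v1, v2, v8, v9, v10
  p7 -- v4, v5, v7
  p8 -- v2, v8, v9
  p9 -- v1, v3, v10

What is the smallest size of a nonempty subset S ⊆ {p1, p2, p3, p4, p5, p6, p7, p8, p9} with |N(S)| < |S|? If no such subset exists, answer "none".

none

A matching saturating every left vertex exists, for instance p1→v6, p2→v2, p3→v8, p4→v3, p5→v4, p6→v1, p7→v7, p8→v9, p9→v10.
By Hall's marriage theorem, this means |N(S)| ≥ |S| for every subset S, so no violating subset exists.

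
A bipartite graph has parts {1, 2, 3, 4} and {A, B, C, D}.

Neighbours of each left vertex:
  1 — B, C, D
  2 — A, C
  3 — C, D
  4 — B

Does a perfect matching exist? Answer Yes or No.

A valid assignment of size 4: 1-C, 2-A, 3-D, 4-B.
Every left vertex is matched, so this is a perfect matching.

Yes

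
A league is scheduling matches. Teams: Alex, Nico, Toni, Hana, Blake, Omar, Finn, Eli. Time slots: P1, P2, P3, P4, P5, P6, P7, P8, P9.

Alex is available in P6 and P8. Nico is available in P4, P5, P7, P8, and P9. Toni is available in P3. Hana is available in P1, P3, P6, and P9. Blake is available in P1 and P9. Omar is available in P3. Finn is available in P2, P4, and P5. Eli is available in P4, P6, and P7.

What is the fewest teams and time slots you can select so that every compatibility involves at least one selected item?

The 7 edges Alex–P6, Nico–P8, Toni–P3, Hana–P9, Blake–P1, Finn–P5, Eli–P7 form a matching, so any vertex cover needs at least 7 vertices (one per matched edge).
Conversely {Alex, Nico, Hana, Blake, Finn, Eli, P3} meets every edge and has exactly 7 vertices, so 7 is optimal.

7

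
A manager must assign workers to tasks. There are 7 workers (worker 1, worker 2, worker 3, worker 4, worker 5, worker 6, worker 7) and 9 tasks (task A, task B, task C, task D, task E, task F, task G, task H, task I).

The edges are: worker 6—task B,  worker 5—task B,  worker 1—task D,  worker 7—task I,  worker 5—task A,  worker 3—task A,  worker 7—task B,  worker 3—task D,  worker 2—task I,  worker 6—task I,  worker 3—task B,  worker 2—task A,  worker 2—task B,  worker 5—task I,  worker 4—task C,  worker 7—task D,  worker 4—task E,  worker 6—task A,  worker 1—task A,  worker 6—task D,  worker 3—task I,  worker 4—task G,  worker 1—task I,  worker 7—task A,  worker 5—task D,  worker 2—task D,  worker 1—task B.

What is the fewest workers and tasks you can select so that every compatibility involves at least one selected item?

The 5 edges worker 1–task A, worker 2–task B, worker 3–task I, worker 4–task E, worker 5–task D form a matching, so any vertex cover needs at least 5 vertices (one per matched edge).
Conversely {worker 4, task A, task B, task D, task I} meets every edge and has exactly 5 vertices, so 5 is optimal.

5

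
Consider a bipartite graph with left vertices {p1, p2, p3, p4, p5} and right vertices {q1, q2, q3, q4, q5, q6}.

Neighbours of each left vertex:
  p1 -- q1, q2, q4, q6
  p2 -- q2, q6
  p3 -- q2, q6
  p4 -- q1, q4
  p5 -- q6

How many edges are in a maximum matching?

For example, pair p1→q1, p2→q6, p3→q2, p4→q4.
The set {p2, p3, p5} has only 2 neighbours ({q2, q6}), so by Hall's theorem at most 4 of the 5 left vertices can be matched.

4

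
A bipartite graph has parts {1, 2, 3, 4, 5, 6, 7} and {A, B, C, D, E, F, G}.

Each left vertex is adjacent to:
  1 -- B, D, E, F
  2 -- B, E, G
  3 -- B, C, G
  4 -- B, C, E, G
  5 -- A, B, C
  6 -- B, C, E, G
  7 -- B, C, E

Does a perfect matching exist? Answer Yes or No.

The set {2, 3, 4, 6, 7} has only 4 neighbours ({B, C, E, G}), so by Hall's theorem at most 6 of the 7 left vertices can be matched.
Hence no matching covers every left vertex.

No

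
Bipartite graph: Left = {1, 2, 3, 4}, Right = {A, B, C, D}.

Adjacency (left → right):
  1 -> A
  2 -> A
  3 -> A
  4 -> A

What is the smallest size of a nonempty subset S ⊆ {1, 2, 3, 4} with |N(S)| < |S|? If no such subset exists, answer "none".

2

Take S = {1, 2}. Its neighbourhood is {A}, so |N(S)| = 1 < |S| = 2.
No single vertex violates Hall's condition since each has at least one neighbour, so 2 is the minimum.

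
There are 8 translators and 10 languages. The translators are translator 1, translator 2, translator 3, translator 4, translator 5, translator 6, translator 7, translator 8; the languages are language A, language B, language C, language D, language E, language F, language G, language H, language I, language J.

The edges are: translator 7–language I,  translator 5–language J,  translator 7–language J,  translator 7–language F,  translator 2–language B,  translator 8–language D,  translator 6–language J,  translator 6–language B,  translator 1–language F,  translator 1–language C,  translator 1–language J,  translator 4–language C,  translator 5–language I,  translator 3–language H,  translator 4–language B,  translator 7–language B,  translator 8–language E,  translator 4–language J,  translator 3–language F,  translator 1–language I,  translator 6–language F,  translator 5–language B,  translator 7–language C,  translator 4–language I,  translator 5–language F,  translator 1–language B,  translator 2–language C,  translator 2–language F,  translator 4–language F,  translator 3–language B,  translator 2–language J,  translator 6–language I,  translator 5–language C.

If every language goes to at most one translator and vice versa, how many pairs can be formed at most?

7

One maximum matching: translator 1→language I, translator 2→language C, translator 3→language H, translator 4→language B, translator 5→language J, translator 6→language F, translator 8→language E.
The set {translator 1, translator 2, translator 4, translator 5, translator 6, translator 7} has only 5 neighbours ({language B, language C, language F, language I, language J}), so by Hall's theorem at most 7 of the 8 translators can be matched.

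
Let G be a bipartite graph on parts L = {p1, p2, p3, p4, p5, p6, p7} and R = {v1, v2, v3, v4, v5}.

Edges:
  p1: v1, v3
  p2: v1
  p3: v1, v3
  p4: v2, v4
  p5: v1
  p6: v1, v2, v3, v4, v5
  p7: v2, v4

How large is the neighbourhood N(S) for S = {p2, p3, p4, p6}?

5

The union of neighbours of {p2, p3, p4, p6} is {v1, v2, v3, v4, v5}, which has 5 elements.
Since |N(S)| = 5 ≥ |S| = 4, Hall's condition holds for this subset.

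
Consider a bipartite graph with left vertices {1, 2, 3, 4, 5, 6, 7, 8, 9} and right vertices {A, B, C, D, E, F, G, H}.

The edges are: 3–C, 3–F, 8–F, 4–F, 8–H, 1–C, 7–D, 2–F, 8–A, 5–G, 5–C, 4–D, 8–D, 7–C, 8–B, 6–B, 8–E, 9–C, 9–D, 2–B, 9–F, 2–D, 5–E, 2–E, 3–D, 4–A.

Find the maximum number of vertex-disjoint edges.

One maximum matching: 1-C, 2-E, 3-F, 4-A, 5-G, 6-B, 7-D, 8-H.
The set {1, 3, 7, 9} has only 3 neighbours ({C, D, F}), so by Hall's theorem at most 8 of the 9 left vertices can be matched.

8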